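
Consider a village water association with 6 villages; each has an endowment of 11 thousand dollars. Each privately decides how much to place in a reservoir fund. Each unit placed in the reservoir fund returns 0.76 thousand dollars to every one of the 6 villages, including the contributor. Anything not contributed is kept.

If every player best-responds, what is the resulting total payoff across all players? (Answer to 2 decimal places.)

66.00 thousand dollars

The private return per contributed unit is 0.76 < 1, so contributing 0 is dominant for every player. At the Nash equilibrium everyone keeps their 11, and the group total is 6 × 11 = 66.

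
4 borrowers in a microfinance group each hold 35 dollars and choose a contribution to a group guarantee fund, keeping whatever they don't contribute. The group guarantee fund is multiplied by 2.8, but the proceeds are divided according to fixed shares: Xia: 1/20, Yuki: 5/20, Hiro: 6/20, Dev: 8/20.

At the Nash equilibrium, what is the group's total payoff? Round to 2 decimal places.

Player j's private return per contributed unit is 2.8 × (j's share). Contributing is weakly dominant for j when that share is at least 1/2.8 = 0.3571, and contributing 0 is dominant otherwise.
The only share above 0.3571 is Dev's 8/20, contributing 35; the remaining 3 contribute 0. Total contributed: 35.
The group guarantee fund pays out 2.8 × 35 = 98.00 in total (split across the unequal shares, but the aggregate is all that matters for the group sum).
The 3 free-riders keep 35 each, adding 105. Group total = 105 + 98.00 = 203.00.

203.00 dollars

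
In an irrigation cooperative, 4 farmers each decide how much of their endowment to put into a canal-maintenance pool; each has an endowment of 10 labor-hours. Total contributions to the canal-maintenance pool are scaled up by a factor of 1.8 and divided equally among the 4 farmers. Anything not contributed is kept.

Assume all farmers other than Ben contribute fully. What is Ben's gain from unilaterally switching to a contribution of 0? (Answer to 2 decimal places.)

5.50 labor-hours

Switching from a contribution of 10 to 0 lets Ben keep an extra 10 labor-hours, but lowers the canal-maintenance pool by 10, which costs Ben their own share of that drop: 1.8/4 × 10 = 4.50.
Net gain = 10 − 4.50 = 5.50. The private return per contributed unit (0.4500) is below 1, so free-riding is indeed the best response regardless of what the others do.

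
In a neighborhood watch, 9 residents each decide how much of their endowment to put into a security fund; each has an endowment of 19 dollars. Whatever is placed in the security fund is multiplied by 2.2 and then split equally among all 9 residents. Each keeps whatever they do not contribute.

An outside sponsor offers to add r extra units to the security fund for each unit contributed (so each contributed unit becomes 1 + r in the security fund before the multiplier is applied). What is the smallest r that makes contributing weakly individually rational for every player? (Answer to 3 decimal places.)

3.091

With matching at rate r, one contributed unit becomes (1 + r) in the security fund and returns 2.2 × (1 + r) / 9 to the contributor.
Setting this equal to 1: 1 + r = 9/2.2 = 4.0909.
So the minimum matching rate is r = 4.0909 − 1 = 3.091.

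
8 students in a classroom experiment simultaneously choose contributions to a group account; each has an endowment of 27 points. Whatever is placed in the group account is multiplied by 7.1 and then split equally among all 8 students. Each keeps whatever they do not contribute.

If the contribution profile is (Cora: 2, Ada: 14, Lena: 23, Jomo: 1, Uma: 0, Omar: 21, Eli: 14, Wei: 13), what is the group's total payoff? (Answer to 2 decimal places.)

Total contributed: 2 + 14 + 23 + 1 + 0 + 21 + 14 + 13 = 88; total kept: 8 × 27 − 88 = 128.
The group account pays out 7.1 × 88 = 624.80 in aggregate.
Group total = 128 + 624.80 = 752.80.

752.80 points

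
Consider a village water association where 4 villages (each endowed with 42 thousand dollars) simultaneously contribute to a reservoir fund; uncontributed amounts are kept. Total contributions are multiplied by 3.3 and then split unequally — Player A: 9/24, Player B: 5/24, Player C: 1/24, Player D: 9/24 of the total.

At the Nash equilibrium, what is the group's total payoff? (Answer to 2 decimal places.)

A player with share s gets back 3.3·s per unit contributed, so full contribution is dominant for anyone with s > 1/3.3 = 0.3030 and zero contribution is dominant for anyone below.
The shares above 0.3030 belong to Player A and Player D, contributing 42 each; the remaining 2 contribute 0. Total contributed: 84.
The reservoir fund pays out 3.3 × 84 = 277.20 in total (split across the unequal shares, but the aggregate is all that matters for the group sum).
The 2 free-riders keep 42 each, adding 84. Group total = 84 + 277.20 = 361.20.

361.20 thousand dollars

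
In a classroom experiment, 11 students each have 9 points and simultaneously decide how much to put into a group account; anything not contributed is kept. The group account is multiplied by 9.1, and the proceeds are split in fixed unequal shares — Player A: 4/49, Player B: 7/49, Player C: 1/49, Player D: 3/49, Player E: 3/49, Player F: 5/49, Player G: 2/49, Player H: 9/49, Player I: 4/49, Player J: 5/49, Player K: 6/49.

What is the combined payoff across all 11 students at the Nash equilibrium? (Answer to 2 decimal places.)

Each unit j contributes comes back to j as 9.1 × (j's share), so j prefers to contribute only if that share exceeds 1/9.1 = 0.1099; otherwise keeping the unit dominates.
The shares above 0.1099 belong to Player B, Player H and Player K, contributing 9 each; the remaining 8 contribute 0. Total contributed: 27.
The group account pays out 9.1 × 27 = 245.70 in total (split across the unequal shares, but the aggregate is all that matters for the group sum).
The 8 free-riders keep 9 each, adding 72. Group total = 72 + 245.70 = 317.70.

317.70 points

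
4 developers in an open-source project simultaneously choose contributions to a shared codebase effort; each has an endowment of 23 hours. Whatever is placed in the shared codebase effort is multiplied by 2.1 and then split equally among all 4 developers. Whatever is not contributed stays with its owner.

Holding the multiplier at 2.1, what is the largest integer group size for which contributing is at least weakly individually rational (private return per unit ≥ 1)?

Private return per unit is 2.1/(group size), which is ≥ 1 whenever the group size is ≤ 2.1.
The largest such integer is 2.

2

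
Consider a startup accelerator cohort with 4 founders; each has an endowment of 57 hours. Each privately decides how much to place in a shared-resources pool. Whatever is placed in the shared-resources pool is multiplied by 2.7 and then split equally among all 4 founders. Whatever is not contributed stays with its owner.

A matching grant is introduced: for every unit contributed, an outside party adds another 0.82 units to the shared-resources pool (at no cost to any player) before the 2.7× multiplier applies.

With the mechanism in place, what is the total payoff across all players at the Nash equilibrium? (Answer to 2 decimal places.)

The effective private return per unit is now 2.7 × 1.82 / 4 = 1.2285 > 1, so every player's dominant strategy flips to full contribution.
At the Nash equilibrium everyone contributes 57. Group total payoff = 2.7 × 1.82 × 228 = 1120.39.

1120.39 hours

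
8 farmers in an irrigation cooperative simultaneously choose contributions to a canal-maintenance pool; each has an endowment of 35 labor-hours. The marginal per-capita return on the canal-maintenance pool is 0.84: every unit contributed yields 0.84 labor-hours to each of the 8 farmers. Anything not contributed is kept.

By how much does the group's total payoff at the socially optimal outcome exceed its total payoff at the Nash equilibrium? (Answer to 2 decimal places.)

1601.60 labor-hours

The private return per contributed unit is 0.84 < 1, so contributing 0 is dominant for every player. At the Nash equilibrium everyone keeps their 35, and the group total is 8 × 35 = 280.
Each contributed unit returns 6.720 to the group as a whole (0.84 to each of 8 players), which exceeds 1, so the social optimum is full contribution: group total = 6.720 × 280 = 1881.60.
Efficiency loss = 1881.60 − 280 = 1601.60.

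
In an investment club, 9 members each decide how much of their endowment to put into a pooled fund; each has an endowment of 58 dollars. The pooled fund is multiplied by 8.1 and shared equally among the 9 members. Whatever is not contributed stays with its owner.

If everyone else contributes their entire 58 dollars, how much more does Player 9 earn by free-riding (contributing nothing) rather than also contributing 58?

5.80 dollars

Switching from a contribution of 58 to 0 lets Player 9 keep an extra 58 dollars, but lowers the pooled fund by 58, which costs Player 9 their own share of that drop: 8.1/9 × 58 = 52.20.
Net gain = 58 − 52.20 = 5.80. The private return per contributed unit (0.9000) is below 1, so free-riding is indeed the best response regardless of what the others do.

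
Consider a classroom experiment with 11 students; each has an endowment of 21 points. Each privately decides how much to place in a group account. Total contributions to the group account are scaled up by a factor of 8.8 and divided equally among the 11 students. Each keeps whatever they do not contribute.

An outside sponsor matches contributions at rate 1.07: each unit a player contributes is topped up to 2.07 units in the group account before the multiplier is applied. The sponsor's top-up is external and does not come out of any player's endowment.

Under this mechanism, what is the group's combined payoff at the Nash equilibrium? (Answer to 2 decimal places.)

Under the mechanism each unit contributed yields 8.8 × 2.07 / 11 = 1.6560 back to its contributor per unit of net cost, which exceeds 1, making full contribution the dominant choice for everyone.
So the Nash equilibrium is full contribution by all 11; the group earns 8.8 × 2.07 × 231 = 4207.90.

4207.90 points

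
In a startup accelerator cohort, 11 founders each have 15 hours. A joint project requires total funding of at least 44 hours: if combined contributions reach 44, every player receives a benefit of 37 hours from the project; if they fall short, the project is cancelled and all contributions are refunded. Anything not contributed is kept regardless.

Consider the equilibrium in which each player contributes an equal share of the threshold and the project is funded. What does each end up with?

Equal share of the threshold: 44/11 = 4.
At this profile no one gains by cutting their contribution: any cut drops the total below 44, the project is cancelled, contributions are refunded, and the deviator ends with 15, which is less than 15 − 4 + 37 = 48. Contributing more than 4 just wastes the excess. So contributing exactly 4 is a best response.
Each player's payoff: 15 − 4 + 37 = 48.

48 hours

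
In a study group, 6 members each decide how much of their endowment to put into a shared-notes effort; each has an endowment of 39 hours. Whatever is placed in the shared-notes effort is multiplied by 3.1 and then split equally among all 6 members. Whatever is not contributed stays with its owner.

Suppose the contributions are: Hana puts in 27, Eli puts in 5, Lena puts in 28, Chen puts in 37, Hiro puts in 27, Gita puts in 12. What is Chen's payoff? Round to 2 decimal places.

Total contributed: 27 + 5 + 28 + 37 + 27 + 12 = 136.
Each receives 3.1 × 136 / 6 = 70.27 from the shared-notes effort.
Chen keeps 39 − 37 = 2, so Chen's payoff is 2 + 70.27 = 72.27.

72.27 hours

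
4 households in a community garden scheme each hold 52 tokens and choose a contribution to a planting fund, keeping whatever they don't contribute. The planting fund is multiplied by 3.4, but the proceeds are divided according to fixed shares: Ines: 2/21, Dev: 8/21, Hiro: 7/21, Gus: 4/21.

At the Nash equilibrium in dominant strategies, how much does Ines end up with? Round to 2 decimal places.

A player with share s gets back 3.4·s per unit contributed, so full contribution is dominant for anyone with s > 1/3.4 = 0.2941 and zero contribution is dominant for anyone below.
The shares above 0.2941 belong to Dev and Hiro, contributing 52 each; the remaining 2 contribute 0. Total contributed: 104.
Ines keeps 52 and receives 3.4 × 104 × 2/21 = 33.68 from the planting fund, for a payoff of 85.68.

85.68 tokens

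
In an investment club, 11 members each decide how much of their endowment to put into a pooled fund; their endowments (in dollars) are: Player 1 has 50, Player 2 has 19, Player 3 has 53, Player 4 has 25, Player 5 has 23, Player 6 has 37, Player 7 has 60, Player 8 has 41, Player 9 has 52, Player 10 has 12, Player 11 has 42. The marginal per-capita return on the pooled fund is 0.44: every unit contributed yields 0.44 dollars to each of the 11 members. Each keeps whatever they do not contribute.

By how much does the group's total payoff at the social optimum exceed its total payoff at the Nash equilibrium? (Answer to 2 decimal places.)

1589.76 dollars

The private return per contributed unit is 0.44 < 1 for everyone, so the Nash equilibrium is zero contribution and the group total is Σ E_j = 50 + 19 + 53 + 25 + 23 + 37 + 60 + 41 + 52 + 12 + 42 = 414.
Each contributed unit returns 4.840 to the group, so the social optimum is full contribution by everyone: group total = 4.840 × 414 = 2003.76.
Efficiency loss = (4.840 − 1) × 414 = 1589.76.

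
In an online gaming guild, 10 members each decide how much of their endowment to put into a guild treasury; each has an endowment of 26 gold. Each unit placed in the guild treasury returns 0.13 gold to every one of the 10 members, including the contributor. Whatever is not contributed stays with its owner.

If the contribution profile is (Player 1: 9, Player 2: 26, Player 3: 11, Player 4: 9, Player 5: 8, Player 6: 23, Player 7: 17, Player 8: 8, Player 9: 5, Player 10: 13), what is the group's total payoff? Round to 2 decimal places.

298.70 gold

Total contributed: 9 + 26 + 11 + 9 + 8 + 23 + 17 + 8 + 5 + 13 = 129; total kept: 10 × 26 − 129 = 131.
The guild treasury pays out 0.13 × 10 × 129 = 167.70 in aggregate.
Group total = 131 + 167.70 = 298.70.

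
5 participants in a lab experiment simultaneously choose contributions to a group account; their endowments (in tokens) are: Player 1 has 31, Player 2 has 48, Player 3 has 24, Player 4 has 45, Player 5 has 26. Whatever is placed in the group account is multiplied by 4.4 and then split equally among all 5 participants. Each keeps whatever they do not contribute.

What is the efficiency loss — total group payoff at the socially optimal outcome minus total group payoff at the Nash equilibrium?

591.60 tokens

The private return per contributed unit is 4.4/5 = 0.8800 < 1 for every player regardless of endowment, so the Nash equilibrium is zero contribution and the group total is Σ E_j = 31 + 48 + 24 + 45 + 26 = 174.
Each contributed unit returns 4.400 to the group, so the social optimum is full contribution by everyone: group total = 4.400 × 174 = 765.60.
Efficiency loss = (4.400 − 1) × 174 = 591.60.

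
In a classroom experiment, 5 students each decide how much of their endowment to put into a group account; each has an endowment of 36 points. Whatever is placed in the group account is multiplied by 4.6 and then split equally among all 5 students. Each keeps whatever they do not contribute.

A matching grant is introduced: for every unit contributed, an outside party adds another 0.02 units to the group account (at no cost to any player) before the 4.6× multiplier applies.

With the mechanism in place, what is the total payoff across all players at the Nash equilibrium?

180.00 points

The effective private return is 4.6 × 1.02 / 5 = 0.9384, which is still under 1, so the mechanism doesn't change anyone's dominant strategy: zero contribution.
Everyone keeps their endowment and the group total is 5 × 36 = 180.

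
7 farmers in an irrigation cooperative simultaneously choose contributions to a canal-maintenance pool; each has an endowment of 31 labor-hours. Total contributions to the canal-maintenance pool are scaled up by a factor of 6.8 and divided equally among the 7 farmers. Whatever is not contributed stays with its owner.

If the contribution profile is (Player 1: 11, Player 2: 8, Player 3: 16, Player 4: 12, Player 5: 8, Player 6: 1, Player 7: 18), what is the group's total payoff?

646.20 labor-hours

Total contributed: 11 + 8 + 16 + 12 + 8 + 1 + 18 = 74; total kept: 7 × 31 − 74 = 143.
The canal-maintenance pool pays out 6.8 × 74 = 503.20 in aggregate.
Group total = 143 + 503.20 = 646.20.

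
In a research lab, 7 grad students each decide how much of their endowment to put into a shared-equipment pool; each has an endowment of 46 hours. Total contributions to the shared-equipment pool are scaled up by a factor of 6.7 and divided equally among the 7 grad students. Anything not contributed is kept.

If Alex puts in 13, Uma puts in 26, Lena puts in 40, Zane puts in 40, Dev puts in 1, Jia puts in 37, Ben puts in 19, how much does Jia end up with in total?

Total contributed: 13 + 26 + 40 + 40 + 1 + 37 + 19 = 176.
Each receives 6.7 × 176 / 7 = 168.46 from the shared-equipment pool.
Jia keeps 46 − 37 = 9, so Jia's payoff is 9 + 168.46 = 177.46.

177.46 hours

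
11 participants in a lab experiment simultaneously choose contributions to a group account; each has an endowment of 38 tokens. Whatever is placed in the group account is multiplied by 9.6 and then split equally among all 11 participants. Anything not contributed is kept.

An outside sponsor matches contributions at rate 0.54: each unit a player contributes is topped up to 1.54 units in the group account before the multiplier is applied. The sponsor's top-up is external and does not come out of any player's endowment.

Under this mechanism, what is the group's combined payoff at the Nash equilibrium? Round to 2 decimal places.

Under the mechanism each unit contributed yields 9.6 × 1.54 / 11 = 1.3440 back to its contributor per unit of net cost, which exceeds 1, making full contribution the dominant choice for everyone.
At the Nash equilibrium everyone contributes 38. Group total payoff = 9.6 × 1.54 × 418 = 6179.71.

6179.71 tokens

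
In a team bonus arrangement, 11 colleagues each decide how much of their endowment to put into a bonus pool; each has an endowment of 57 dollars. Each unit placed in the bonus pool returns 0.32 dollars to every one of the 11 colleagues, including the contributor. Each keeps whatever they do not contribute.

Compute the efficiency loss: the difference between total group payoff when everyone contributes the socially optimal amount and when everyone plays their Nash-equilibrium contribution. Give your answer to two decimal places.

1580.04 dollars

The private return per contributed unit is 0.32 < 1, so contributing 0 is dominant for every player. At the Nash equilibrium everyone keeps their 57, and the group total is 11 × 57 = 627.
Each contributed unit returns 3.520 to the group as a whole (0.32 to each of 11 players), which exceeds 1, so the social optimum is full contribution: group total = 3.520 × 627 = 2207.04.
Efficiency loss = 2207.04 − 627 = 1580.04.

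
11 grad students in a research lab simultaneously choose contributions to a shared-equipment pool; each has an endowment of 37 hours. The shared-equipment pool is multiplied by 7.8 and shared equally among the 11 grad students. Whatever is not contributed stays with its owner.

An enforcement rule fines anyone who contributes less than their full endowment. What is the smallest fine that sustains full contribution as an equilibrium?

10.76 hours

Given the others contribute fully, the best deviation is to contribute 0 (any partial contribution still incurs the fine and gives up units whose private return 0.7091 is below 1).
Deviating from 37 to 0 saves 37 hours but forfeits the deviator's share of the drop in the shared-equipment pool: 7.8/11 × 37 = 26.24.
So the deviation gain is 37 − 26.24 = 10.76, and the fine must be at least 10.76 hours to wipe it out.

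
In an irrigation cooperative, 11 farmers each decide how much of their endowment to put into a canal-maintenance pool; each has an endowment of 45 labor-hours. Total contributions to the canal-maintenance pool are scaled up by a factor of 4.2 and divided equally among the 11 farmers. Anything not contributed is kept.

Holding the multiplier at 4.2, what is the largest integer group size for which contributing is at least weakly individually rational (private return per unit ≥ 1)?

Private return per unit is 4.2/(group size), which is ≥ 1 whenever the group size is ≤ 4.2.
The largest such integer is 4.

4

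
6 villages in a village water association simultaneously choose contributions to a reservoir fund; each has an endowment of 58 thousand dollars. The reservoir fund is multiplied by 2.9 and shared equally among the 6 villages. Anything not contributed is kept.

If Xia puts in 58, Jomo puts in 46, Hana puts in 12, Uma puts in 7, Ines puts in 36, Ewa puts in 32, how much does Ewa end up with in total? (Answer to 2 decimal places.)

118.32 thousand dollars

Total contributed: 58 + 46 + 12 + 7 + 36 + 32 = 191.
Each receives 2.9 × 191 / 6 = 92.32 from the reservoir fund.
Ewa keeps 58 − 32 = 26, so Ewa's payoff is 26 + 92.32 = 118.32.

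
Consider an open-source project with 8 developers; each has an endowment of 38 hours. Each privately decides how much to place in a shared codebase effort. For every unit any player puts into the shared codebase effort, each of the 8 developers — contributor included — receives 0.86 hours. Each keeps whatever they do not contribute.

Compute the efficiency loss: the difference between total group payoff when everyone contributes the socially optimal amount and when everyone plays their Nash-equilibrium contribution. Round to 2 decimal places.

The private return per contributed unit is 0.86 < 1, so contributing 0 is dominant for every player. At the Nash equilibrium everyone keeps their 38, and the group total is 8 × 38 = 304.
Each contributed unit returns 6.880 to the group as a whole (0.86 to each of 8 players), which exceeds 1, so the social optimum is full contribution: group total = 6.880 × 304 = 2091.52.
Efficiency loss = 2091.52 − 304 = 1787.52.

1787.52 hours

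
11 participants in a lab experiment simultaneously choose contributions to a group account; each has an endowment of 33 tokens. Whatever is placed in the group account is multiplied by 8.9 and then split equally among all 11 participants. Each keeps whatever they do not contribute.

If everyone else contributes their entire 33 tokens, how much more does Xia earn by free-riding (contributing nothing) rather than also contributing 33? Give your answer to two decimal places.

Switching from a contribution of 33 to 0 lets Xia keep an extra 33 tokens, but lowers the group account by 33, which costs Xia their own share of that drop: 8.9/11 × 33 = 26.70.
Net gain = 33 − 26.70 = 6.30. The private return per contributed unit (0.8091) is below 1, so free-riding is indeed the best response regardless of what the others do.

6.30 tokens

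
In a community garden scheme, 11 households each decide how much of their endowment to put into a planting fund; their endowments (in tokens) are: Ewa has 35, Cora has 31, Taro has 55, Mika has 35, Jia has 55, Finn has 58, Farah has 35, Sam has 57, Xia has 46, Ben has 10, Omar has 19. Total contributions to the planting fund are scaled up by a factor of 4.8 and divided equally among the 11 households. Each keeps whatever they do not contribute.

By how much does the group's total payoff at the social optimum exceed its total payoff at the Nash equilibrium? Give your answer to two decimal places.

1656.80 tokens

The private return per contributed unit is 4.8/11 = 0.4364 < 1 for every player regardless of endowment, so the Nash equilibrium is zero contribution and the group total is Σ E_j = 35 + 31 + 55 + 35 + 55 + 58 + 35 + 57 + 46 + 10 + 19 = 436.
Each contributed unit returns 4.800 to the group, so the social optimum is full contribution by everyone: group total = 4.800 × 436 = 2092.80.
Efficiency loss = (4.800 − 1) × 436 = 1656.80.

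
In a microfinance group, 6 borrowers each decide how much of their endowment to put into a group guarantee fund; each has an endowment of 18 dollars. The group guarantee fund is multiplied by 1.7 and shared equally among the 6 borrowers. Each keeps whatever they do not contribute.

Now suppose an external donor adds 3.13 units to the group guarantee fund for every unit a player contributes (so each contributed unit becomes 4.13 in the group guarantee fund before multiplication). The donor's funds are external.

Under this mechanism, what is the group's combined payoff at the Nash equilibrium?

758.27 dollars

With the mechanism, a contributed unit returns 1.7 × 4.13 / 6 = 1.1702 per unit of net cost to the contributor — now above 1 — so contributing fully is weakly dominant for every player.
So the Nash equilibrium is full contribution by all 6; the group earns 1.7 × 4.13 × 108 = 758.27.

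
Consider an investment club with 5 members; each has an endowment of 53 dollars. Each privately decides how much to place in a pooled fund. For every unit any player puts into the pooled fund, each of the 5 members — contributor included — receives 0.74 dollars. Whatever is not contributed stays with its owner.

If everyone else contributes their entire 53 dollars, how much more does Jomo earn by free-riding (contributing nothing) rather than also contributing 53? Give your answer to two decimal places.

Switching from a contribution of 53 to 0 lets Jomo keep an extra 53 dollars, but lowers the pooled fund by 53, which costs Jomo their own share of that drop: 0.74 × 53 = 39.22.
Net gain = 53 − 39.22 = 13.78. The private return per contributed unit (0.74) is below 1, so free-riding is indeed the best response regardless of what the others do.

13.78 dollars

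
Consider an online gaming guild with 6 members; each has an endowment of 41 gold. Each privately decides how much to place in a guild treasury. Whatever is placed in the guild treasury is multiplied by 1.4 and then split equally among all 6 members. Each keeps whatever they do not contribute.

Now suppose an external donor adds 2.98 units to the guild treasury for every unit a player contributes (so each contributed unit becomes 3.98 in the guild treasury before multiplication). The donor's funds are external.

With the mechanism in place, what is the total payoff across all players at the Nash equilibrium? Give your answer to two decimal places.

Even with the mechanism, each unit contributed returns only 1.4 × 3.98 / 6 = 0.9287 per unit of net cost, so contributing nothing is still dominant.
At the Nash equilibrium no one contributes; group total payoff = 6 × 41 = 246.

246.00 gold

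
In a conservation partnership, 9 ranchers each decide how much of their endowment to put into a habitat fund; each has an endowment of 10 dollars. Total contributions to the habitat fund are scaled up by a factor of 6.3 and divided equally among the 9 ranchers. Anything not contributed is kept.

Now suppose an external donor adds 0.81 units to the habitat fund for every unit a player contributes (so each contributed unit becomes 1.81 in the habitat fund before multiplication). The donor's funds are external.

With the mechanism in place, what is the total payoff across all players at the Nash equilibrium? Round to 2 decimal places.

1026.27 dollars

The effective private return per unit is now 6.3 × 1.81 / 9 = 1.2670 > 1, so every player's dominant strategy flips to full contribution.
At the Nash equilibrium everyone contributes 10. Group total payoff = 6.3 × 1.81 × 90 = 1026.27.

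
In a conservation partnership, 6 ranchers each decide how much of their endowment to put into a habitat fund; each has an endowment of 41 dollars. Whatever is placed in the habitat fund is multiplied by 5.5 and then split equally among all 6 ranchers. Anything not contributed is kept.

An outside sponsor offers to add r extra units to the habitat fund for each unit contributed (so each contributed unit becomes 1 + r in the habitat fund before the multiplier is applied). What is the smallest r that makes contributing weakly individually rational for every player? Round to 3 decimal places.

0.091

With matching at rate r, one contributed unit becomes (1 + r) in the habitat fund and returns 5.5 × (1 + r) / 6 to the contributor.
Setting this equal to 1: 1 + r = 6/5.5 = 1.0909.
So the minimum matching rate is r = 1.0909 − 1 = 0.091.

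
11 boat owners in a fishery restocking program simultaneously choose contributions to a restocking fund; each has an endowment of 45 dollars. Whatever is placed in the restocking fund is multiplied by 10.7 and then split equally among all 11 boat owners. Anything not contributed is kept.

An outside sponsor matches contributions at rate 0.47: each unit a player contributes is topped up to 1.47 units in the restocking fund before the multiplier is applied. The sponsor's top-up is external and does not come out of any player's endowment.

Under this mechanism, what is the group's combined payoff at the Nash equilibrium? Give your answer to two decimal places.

7785.86 dollars

Under the mechanism each unit contributed yields 10.7 × 1.47 / 11 = 1.4299 back to its contributor per unit of net cost, which exceeds 1, making full contribution the dominant choice for everyone.
So the Nash equilibrium is full contribution by all 11; the group earns 10.7 × 1.47 × 495 = 7785.86.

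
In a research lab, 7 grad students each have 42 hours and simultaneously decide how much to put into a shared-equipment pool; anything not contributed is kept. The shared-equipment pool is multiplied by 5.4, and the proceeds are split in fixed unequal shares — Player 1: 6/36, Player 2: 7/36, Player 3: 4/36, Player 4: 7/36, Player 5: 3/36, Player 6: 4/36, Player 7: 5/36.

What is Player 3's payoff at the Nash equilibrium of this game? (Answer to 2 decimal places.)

92.40 hours

Each unit j contributes comes back to j as 5.4 × (j's share), so j prefers to contribute only if that share exceeds 1/5.4 = 0.1852; otherwise keeping the unit dominates.
Player 2 and Player 4 clear that bar, contributing 42 each; the remaining 5 contribute 0. Total contributed: 84.
Player 3 keeps 42 and receives 5.4 × 84 × 4/36 = 50.40 from the shared-equipment pool, for a payoff of 92.40.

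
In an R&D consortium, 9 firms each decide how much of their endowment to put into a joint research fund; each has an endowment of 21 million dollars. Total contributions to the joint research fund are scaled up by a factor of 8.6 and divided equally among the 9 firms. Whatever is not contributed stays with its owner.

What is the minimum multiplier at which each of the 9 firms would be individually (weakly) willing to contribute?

A contributed unit returns (multiplier)/9 to its contributor.
This reaches 1 exactly when the multiplier is 9.

9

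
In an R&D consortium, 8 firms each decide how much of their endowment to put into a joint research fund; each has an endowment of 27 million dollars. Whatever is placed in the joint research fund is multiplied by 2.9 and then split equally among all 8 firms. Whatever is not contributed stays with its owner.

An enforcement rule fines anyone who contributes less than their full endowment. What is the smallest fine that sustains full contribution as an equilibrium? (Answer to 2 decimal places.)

Given the others contribute fully, the best deviation is to contribute 0 (any partial contribution still incurs the fine and gives up units whose private return 0.3625 is below 1).
Deviating from 27 to 0 saves 27 million dollars but forfeits the deviator's share of the drop in the joint research fund: 2.9/8 × 27 = 9.79.
So the deviation gain is 27 − 9.79 = 17.21, and the fine must be at least 17.21 million dollars to wipe it out.

17.21 million dollars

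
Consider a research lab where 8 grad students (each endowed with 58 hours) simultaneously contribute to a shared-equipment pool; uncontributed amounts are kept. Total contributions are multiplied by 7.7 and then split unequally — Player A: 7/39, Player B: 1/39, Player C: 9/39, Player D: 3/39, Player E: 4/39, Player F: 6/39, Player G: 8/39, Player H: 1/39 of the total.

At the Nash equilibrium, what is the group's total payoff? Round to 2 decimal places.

2018.40 hours

For player j, contributing a unit is worthwhile iff 7.7 × (j's share) ≥ 1, i.e. iff j's share is at least 0.1299.
Player A, Player C, Player F and Player G clear that bar, contributing 58 each; the remaining 4 contribute 0. Total contributed: 232.
The shared-equipment pool pays out 7.7 × 232 = 1786.40 in total (split across the unequal shares, but the aggregate is all that matters for the group sum).
The 4 free-riders keep 58 each, adding 232. Group total = 232 + 1786.40 = 2018.40.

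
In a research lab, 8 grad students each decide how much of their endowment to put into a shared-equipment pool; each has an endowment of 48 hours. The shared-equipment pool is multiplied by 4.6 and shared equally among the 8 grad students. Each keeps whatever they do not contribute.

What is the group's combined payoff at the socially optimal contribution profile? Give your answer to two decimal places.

Each contributed unit returns 4.600 to the group as a whole (0.5750 to each of 8 players), which exceeds 1, so the social optimum is full contribution: group total = 4.600 × 384 = 1766.40.

1766.40 hours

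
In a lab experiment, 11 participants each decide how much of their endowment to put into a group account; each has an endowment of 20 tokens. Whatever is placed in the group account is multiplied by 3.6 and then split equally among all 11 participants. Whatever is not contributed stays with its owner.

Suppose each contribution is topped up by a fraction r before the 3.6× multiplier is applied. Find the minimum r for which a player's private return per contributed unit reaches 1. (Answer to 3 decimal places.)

2.056

With matching at rate r, one contributed unit becomes (1 + r) in the group account and returns 3.6 × (1 + r) / 11 to the contributor.
Setting this equal to 1: 1 + r = 11/3.6 = 3.0556.
So the minimum matching rate is r = 3.0556 − 1 = 2.056.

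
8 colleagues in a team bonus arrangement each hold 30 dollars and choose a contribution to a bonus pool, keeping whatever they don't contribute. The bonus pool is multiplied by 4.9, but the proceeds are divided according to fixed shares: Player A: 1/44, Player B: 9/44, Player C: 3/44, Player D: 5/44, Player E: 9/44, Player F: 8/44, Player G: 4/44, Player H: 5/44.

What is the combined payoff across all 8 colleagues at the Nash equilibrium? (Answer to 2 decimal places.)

474.00 dollars

A player with share s gets back 4.9·s per unit contributed, so full contribution is dominant for anyone with s > 1/4.9 = 0.2041 and zero contribution is dominant for anyone below.
Player B and Player E are above the threshold, contributing 30 each; the remaining 6 contribute 0. Total contributed: 60.
The bonus pool pays out 4.9 × 60 = 294.00 in total (split across the unequal shares, but the aggregate is all that matters for the group sum).
The 6 free-riders keep 30 each, adding 180. Group total = 180 + 294.00 = 474.00.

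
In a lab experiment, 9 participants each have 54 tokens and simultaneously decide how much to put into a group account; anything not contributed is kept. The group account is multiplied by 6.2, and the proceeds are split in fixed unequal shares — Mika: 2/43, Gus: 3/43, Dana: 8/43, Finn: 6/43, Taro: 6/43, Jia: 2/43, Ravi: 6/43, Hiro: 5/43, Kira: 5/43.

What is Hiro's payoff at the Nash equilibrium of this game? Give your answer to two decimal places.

Player j's private return per contributed unit is 6.2 × (j's share). Contributing is weakly dominant for j when that share is at least 1/6.2 = 0.1613, and contributing 0 is dominant otherwise.
Dana alone (share 8/43) is above the threshold, contributing 54; the remaining 8 contribute 0. Total contributed: 54.
Hiro keeps 54 and receives 6.2 × 54 × 5/43 = 38.93 from the group account, for a payoff of 92.93.

92.93 tokens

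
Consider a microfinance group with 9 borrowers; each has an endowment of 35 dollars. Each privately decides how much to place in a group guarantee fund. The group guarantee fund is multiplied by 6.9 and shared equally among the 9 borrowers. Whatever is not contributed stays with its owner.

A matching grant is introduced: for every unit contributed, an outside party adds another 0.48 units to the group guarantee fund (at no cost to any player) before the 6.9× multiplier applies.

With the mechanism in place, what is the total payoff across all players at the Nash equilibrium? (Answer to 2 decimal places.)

3216.78 dollars

With the mechanism, a contributed unit returns 6.9 × 1.48 / 9 = 1.1347 per unit of net cost to the contributor — now above 1 — so contributing fully is weakly dominant for every player.
At the Nash equilibrium everyone contributes 35. Group total payoff = 6.9 × 1.48 × 315 = 3216.78.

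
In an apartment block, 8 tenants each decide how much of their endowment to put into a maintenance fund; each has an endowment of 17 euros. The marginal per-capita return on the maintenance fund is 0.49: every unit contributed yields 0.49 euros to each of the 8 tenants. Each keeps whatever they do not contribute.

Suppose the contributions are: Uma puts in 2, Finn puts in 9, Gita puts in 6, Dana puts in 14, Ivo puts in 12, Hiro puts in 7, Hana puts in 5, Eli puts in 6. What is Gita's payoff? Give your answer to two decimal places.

40.89 euros

Total contributed: 2 + 9 + 6 + 14 + 12 + 7 + 5 + 6 = 61.
Each receives 0.49 × 61 = 29.89 from the maintenance fund.
Gita keeps 17 − 6 = 11, so Gita's payoff is 11 + 29.89 = 40.89.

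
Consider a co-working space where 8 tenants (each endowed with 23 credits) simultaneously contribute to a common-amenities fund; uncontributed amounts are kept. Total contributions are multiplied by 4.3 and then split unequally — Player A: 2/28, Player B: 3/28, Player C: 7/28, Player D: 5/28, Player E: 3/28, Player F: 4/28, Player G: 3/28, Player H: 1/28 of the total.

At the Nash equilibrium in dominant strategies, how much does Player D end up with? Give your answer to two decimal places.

40.66 credits

Player j's private return per contributed unit is 4.3 × (j's share). Contributing is weakly dominant for j when that share is at least 1/4.3 = 0.2326, and contributing 0 is dominant otherwise.
Only Player C (7/28) clears that bar, contributing 23; the remaining 7 contribute 0. Total contributed: 23.
Player D keeps 23 and receives 4.3 × 23 × 5/28 = 17.66 from the common-amenities fund, for a payoff of 40.66.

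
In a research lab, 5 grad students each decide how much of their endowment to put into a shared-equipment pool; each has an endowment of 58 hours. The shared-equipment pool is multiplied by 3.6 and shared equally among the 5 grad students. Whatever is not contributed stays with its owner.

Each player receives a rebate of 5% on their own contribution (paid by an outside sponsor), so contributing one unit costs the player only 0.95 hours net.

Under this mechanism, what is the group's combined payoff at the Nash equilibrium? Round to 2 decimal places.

290.00 hours

Even with the mechanism, each unit contributed returns only (3.6/5) / 0.95 = 0.7579 per unit of net cost, so contributing nothing is still dominant.
At the Nash equilibrium no one contributes; group total payoff = 5 × 58 = 290.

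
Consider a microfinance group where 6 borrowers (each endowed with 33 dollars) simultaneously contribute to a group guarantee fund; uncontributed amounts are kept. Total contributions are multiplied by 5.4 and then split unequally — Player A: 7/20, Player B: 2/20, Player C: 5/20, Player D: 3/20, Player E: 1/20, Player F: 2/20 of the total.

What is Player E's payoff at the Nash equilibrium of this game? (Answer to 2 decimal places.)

50.82 dollars

Each unit j contributes comes back to j as 5.4 × (j's share), so j prefers to contribute only if that share exceeds 1/5.4 = 0.1852; otherwise keeping the unit dominates.
The shares above 0.1852 belong to Player A and Player C, contributing 33 each; the remaining 4 contribute 0. Total contributed: 66.
Player E keeps 33 and receives 5.4 × 66 × 1/20 = 17.82 from the group guarantee fund, for a payoff of 50.82.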